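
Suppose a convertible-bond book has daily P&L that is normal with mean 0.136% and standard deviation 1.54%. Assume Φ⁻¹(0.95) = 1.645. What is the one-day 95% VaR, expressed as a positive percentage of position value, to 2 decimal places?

2.40%

VaR = −μ + z·σ = −(0.136%) + 1.645 × 1.54% = 2.397%.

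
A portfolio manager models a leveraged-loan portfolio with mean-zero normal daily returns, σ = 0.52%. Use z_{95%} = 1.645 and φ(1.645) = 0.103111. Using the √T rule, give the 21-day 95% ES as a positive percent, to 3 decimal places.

σ_{21d} = 0.52% × √21 = 2.383%.
ES multiplier = φ(z)/(1−α) = 0.103111/0.05 = 2.062.
ES = 2.383% × 2.062 = 4.914%.

4.914%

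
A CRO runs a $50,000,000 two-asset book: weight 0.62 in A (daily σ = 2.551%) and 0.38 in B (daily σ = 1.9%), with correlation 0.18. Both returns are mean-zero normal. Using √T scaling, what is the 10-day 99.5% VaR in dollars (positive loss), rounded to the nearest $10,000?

σ_p = √(0.62²·2.551² + 0.38²·1.9² + 2·0.18·0.62·0.38·2.551·1.9) = 1.853%.
σ_{10d} = 1.853% × √10 = 5.860%.
z(99.5%) = 2.576.
VaR = 2.576 × 5.860% = 15.095%; on $50,000,000 that is $7,547,500.

$7,550,000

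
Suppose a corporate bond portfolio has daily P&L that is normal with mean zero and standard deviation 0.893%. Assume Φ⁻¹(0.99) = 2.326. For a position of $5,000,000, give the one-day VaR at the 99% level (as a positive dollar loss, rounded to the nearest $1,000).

$104,000

VaR = z·σ = 2.326 × 0.893% = 2.077%.
On $5,000,000: 0.02077 × $5,000,000 = $103,850.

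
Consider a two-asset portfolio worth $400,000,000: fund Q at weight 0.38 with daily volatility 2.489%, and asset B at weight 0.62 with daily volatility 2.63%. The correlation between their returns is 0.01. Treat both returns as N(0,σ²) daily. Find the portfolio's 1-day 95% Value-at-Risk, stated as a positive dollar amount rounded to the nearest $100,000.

σ_p² = 0.38²·2.489² + 0.62²·2.63² + 2·0.01·0.38·0.62·2.489·2.63 = 3.5843 (%²).
σ_p = √3.5843 = 1.893%.
At 95%, z = 1.645.
VaR = 1.645 × 1.893% = 3.114%; on $400,000,000 that is $12,456,000.

$12,500,000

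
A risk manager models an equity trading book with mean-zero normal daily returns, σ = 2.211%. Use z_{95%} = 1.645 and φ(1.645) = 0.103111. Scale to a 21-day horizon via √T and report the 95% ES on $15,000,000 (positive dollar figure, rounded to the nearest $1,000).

σ_{21d} = 2.211% × √21 = 10.132%.
ES multiplier = φ(z)/(1−α) = 0.103111/0.05 = 2.062.
ES = 10.132% × 2.062 = 20.892%; on $15,000,000: $3,133,800.

$3,134,000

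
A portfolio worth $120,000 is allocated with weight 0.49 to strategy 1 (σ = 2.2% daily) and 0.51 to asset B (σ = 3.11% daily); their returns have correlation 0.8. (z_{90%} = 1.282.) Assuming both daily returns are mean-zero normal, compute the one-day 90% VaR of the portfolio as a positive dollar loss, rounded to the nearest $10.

$3,900

σ_p² = 0.49²·2.2² + 0.51²·3.11² + 2·0.8·0.49·0.51·2.2·3.11 = 6.4135 (%²).
σ_p = √6.4135 = 2.532%.
VaR = 1.282 × 2.532% = 3.246%; on $120,000 that is $3,895.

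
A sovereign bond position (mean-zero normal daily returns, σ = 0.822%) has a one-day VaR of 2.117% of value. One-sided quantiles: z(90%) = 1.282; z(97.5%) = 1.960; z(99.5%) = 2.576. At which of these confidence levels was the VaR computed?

99.5%

Implied z = VaR/σ = 2.117 / 0.822 = 2.575.
This matches z(99.5%) = 2.576.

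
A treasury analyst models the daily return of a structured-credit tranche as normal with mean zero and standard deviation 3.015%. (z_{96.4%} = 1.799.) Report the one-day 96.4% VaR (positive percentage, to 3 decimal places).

5.424%

VaR = z·σ = 1.799 × 3.015% = 5.424%.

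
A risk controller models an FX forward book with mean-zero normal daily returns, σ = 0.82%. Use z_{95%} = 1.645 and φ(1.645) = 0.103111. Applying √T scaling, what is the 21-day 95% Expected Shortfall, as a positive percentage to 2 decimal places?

σ_{21d} = 0.82% × √21 = 3.758%.
ES multiplier = φ(z)/(1−α) = 0.103111/0.05 = 2.062.
ES = 3.758% × 2.062 = 7.749%.

7.75%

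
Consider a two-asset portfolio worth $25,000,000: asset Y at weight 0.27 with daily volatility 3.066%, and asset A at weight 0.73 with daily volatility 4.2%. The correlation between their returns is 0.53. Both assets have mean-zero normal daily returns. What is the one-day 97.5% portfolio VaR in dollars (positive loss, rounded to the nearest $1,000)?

σ_p² = 0.27²·3.066² + 0.73²·4.2² + 2·0.53·0.27·0.73·3.066·4.2 = 12.7760 (%²).
σ_p = √12.7760 = 3.574%.
At 97.5%, z = 1.960.
VaR = 1.960 × 3.574% = 7.005%; on $25,000,000 that is $1,751,250.

$1,751,000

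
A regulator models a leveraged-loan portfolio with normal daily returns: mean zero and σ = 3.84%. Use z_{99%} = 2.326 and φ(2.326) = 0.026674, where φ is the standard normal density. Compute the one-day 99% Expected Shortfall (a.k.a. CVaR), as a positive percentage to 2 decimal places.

10.24%

Tail multiplier: φ(z)/(1−α) = 0.026674 / 0.01 = 2.667.
ES = 3.84% × 2.667 = 10.241%.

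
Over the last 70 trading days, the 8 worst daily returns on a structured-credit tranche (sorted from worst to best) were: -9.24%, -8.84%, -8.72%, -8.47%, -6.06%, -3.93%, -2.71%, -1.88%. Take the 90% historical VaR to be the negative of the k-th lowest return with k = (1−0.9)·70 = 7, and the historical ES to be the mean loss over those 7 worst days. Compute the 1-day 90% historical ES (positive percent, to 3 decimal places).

6.853%

The 7 worst returns sum to -47.97%.
ES = −(-47.97%) / 7 = 6.8528…% ≈ 6.853%.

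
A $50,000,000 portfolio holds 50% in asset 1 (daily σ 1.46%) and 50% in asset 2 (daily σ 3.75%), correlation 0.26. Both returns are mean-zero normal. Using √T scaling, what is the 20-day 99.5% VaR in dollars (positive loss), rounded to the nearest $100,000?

σ_p = √(0.5²·1.46² + 0.5²·3.75² + 2·0.26·0.5·0.5·1.46·3.75) = 2.182%.
σ_{20d} = 2.182% × √20 = 9.758%.
z(99.5%) = 2.576.
VaR = 2.576 × 9.758% = 25.137%; on $50,000,000 that is $12,568,500.

$12,600,000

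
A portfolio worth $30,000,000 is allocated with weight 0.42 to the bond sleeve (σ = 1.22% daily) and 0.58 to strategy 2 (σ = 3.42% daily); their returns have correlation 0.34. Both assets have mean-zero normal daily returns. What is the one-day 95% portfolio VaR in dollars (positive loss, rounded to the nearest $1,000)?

σ_p² = 0.42²·1.22² + 0.58²·3.42² + 2·0.34·0.42·0.58·1.22·3.42 = 4.8884 (%²).
σ_p = √4.8884 = 2.211%.
At 95%, z = 1.645.
VaR = 1.645 × 2.211% = 3.637%; on $30,000,000 that is $1,091,100.

$1,091,000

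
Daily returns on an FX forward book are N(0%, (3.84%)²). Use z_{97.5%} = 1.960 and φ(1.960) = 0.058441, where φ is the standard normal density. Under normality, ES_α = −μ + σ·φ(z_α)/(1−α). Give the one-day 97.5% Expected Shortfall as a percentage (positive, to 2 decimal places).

8.98%

Tail multiplier: φ(z)/(1−α) = 0.058441 / 0.025 = 2.338.
ES = 3.84% × 2.338 = 8.978%.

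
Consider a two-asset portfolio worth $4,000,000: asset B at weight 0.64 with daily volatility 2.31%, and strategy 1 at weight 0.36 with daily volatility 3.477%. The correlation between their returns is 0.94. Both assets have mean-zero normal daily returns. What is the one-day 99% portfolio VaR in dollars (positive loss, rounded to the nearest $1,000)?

σ_p² = 0.64²·2.31² + 0.36²·3.477² + 2·0.94·0.64·0.36·2.31·3.477 = 7.2315 (%²).
σ_p = √7.2315 = 2.689%.
At 99%, z = 2.326.
VaR = 2.326 × 2.689% = 6.255%; on $4,000,000 that is $250,200.

$250,000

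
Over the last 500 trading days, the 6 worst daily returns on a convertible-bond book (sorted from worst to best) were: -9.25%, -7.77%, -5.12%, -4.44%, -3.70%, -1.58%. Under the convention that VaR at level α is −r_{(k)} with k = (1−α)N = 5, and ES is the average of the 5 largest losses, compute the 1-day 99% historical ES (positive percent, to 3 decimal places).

6.056%

The 5 worst returns sum to -30.28%.
ES = −(-30.28%) / 5 = 6.056%.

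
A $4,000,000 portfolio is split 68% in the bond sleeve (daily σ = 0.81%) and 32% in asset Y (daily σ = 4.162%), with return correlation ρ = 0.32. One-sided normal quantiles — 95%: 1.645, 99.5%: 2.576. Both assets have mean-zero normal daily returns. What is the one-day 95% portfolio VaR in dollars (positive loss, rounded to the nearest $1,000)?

σ_p² = 0.68²·0.81² + 0.32²·4.162² + 2·0.32·0.68·0.32·0.81·4.162 = 2.5467 (%²).
σ_p = √2.5467 = 1.596%.
VaR = 1.645 × 1.596% = 2.625%; on $4,000,000 that is $105,000.

$105,000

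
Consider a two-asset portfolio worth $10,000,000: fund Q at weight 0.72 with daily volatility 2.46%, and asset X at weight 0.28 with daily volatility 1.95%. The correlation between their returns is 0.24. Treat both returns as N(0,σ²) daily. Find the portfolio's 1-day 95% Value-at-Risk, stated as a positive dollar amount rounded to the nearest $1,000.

σ_p² = 0.72²·2.46² + 0.28²·1.95² + 2·0.24·0.72·0.28·2.46·1.95 = 3.8995 (%²).
σ_p = √3.8995 = 1.975%.
At 95%, z = 1.645.
VaR = 1.645 × 1.975% = 3.249%; on $10,000,000 that is $324,900.

$325,000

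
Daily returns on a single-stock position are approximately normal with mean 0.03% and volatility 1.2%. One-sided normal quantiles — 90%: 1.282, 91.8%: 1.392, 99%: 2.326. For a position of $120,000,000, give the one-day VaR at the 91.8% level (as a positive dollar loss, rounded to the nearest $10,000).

$1,970,000

VaR = −μ + z·σ = −(0.03%) + 1.392 × 1.2% = 1.640%.
On $120,000,000: 0.01640 × $120,000,000 = $1,968,000.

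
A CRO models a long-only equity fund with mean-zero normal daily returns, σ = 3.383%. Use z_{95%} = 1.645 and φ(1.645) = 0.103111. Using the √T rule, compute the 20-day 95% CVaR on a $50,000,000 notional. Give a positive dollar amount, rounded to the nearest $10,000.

$15,600,000

σ_{20d} = 3.383% × √20 = 15.129%.
ES multiplier = φ(z)/(1−α) = 0.103111/0.05 = 2.062.
ES = 15.129% × 2.062 = 31.196%; on $50,000,000: $15,598,000.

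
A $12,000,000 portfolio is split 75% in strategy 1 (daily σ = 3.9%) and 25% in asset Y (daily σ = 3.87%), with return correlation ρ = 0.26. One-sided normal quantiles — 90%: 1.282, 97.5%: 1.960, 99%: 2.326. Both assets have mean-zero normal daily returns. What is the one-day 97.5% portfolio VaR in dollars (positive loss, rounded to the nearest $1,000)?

σ_p² = 0.75²·3.9² + 0.25²·3.87² + 2·0.26·0.75·0.25·3.9·3.87 = 10.9632 (%²).
σ_p = √10.9632 = 3.311%.
VaR = 1.960 × 3.311% = 6.490%; on $12,000,000 that is $778,800.

$779,000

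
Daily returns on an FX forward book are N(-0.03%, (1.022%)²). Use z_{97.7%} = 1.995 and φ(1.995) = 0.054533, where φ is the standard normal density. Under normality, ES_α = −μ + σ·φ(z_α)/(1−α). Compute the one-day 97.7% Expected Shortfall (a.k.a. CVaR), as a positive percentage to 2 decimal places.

2.45%

Tail multiplier: φ(z)/(1−α) = 0.054533 / 0.023 = 2.371.
ES = −(-0.03%) + 1.022% × 2.371 = 2.453%.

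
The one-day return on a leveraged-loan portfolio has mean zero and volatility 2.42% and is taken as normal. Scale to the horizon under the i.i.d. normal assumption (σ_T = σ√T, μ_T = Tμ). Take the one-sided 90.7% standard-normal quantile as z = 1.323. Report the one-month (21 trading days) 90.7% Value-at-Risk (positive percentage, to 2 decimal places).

σ_{21d} = 2.42% × √21 = 11.090%.
VaR = 1.323 × 11.090% = 14.672%.

14.67%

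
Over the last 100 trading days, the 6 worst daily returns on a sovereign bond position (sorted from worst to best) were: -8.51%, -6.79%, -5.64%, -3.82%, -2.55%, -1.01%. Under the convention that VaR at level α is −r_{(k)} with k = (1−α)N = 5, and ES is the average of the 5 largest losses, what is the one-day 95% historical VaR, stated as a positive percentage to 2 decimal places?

k = 5; the 5th lowest return is -2.55%, so VaR = 2.55%.

2.55%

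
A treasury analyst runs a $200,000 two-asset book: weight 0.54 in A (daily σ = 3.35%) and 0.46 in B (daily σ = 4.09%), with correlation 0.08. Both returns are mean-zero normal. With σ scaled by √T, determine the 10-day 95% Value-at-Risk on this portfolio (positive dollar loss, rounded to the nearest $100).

$28,200

σ_p = √(0.54²·3.35² + 0.46²·4.09² + 2·0.08·0.54·0.46·3.35·4.09) = 2.712%.
σ_{10d} = 2.712% × √10 = 8.576%.
z(95%) = 1.645.
VaR = 1.645 × 8.576% = 14.108%; on $200,000 that is $28,216.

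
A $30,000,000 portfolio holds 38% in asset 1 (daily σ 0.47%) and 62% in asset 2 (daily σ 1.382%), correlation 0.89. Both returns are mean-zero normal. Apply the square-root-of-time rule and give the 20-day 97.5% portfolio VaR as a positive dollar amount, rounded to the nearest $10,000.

σ_p = √(0.38²·0.47² + 0.62²·1.382² + 2·0.89·0.38·0.62·0.47·1.382) = 1.019%.
σ_{20d} = 1.019% × √20 = 4.557%.
z(97.5%) = 1.960.
VaR = 1.960 × 4.557% = 8.932%; on $30,000,000 that is $2,679,600.

$2,680,000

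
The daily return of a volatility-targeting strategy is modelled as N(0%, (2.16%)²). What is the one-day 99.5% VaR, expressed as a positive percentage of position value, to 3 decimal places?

5.564%

At 99.5% one-sided, z = 2.576.
VaR = z·σ = 2.576 × 2.16% = 5.564%.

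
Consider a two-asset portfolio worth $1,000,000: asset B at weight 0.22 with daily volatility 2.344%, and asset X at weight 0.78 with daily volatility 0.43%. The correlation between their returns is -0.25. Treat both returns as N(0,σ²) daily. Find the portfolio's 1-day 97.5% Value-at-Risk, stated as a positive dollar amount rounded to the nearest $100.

$10,600

σ_p² = 0.22²·2.344² + 0.78²·0.43² + 2·-0.25·0.22·0.78·2.344·0.43 = 0.2919 (%²).
σ_p = √0.2919 = 0.540%.
At 97.5%, z = 1.960.
VaR = 1.960 × 0.540% = 1.058%; on $1,000,000 that is $10,580.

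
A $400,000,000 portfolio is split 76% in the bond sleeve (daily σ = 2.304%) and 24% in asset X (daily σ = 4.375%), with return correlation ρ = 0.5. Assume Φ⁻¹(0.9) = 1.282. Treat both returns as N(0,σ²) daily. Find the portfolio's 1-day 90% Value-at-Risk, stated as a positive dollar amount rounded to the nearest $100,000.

$12,600,000

σ_p² = 0.76²·2.304² + 0.24²·4.375² + 2·0.5·0.76·0.24·2.304·4.375 = 6.0072 (%²).
σ_p = √6.0072 = 2.451%.
VaR = 1.282 × 2.451% = 3.142%; on $400,000,000 that is $12,568,000.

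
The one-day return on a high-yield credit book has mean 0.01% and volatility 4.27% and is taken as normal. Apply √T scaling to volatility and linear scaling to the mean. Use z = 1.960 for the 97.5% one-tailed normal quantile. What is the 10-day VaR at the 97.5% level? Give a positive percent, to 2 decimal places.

26.37%

σ_{10d} = 4.27% × √10 = 13.503%; μ_{10d} = 10 × 0.01% = 0.100%.
VaR = −(0.100%) + 1.960 × 13.503% = 26.366%.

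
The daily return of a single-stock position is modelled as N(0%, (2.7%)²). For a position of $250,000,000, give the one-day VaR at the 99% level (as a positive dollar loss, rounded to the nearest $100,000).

At 99% one-sided, z = 2.326.
VaR = z·σ = 2.326 × 2.7% = 6.280%.
On $250,000,000: 0.06280 × $250,000,000 = $15,700,000.

$15,700,000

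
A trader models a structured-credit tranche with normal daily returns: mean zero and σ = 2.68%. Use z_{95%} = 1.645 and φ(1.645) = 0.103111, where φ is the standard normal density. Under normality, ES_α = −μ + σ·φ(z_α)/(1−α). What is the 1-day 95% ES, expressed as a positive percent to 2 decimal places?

Tail multiplier: φ(z)/(1−α) = 0.103111 / 0.05 = 2.062.
ES = 2.68% × 2.062 = 5.526%.

5.53%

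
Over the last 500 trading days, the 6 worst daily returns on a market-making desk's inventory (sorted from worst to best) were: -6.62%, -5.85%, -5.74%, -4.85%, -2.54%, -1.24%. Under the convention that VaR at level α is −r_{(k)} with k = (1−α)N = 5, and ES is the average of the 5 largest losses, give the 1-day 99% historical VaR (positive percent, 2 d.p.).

k = 5; the 5th lowest return is -2.54%, so VaR = 2.54%.

2.54%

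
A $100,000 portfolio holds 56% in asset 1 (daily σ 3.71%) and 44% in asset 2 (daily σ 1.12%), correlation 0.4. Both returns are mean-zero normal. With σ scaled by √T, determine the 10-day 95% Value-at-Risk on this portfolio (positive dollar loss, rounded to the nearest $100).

σ_p = √(0.56²·3.71² + 0.44²·1.12² + 2·0.4·0.56·0.44·3.71·1.12) = 2.319%.
σ_{10d} = 2.319% × √10 = 7.333%.
z(95%) = 1.645.
VaR = 1.645 × 7.333% = 12.063%; on $100,000 that is $12,063.

$12,100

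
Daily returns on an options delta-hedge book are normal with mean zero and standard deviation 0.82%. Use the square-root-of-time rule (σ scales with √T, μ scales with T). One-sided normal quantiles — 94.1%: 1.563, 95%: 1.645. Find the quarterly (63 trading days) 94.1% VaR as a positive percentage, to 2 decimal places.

σ_{63d} = 0.82% × √63 = 6.509%.
VaR = 1.563 × 6.509% = 10.174%.

10.17%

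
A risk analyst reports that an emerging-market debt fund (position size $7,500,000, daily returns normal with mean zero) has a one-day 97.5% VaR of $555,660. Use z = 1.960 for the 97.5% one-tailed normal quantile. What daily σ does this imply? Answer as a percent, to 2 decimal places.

VaR as a fraction: $555,660 / $7,500,000 = 7.409%.
σ = VaR / z = 7.409% / 1.960 = 3.780%.

3.78%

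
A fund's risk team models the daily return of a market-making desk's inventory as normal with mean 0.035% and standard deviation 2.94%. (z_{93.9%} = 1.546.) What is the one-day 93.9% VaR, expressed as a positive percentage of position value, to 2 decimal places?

VaR = −μ + z·σ = −(0.035%) + 1.546 × 2.94% = 4.510%.

4.51%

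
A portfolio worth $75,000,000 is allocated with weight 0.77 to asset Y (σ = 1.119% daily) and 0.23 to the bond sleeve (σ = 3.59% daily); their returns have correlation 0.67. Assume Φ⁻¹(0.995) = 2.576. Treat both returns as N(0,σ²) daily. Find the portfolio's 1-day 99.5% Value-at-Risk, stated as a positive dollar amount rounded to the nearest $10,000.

σ_p² = 0.77²·1.119² + 0.23²·3.59² + 2·0.67·0.77·0.23·1.119·3.59 = 2.3775 (%²).
σ_p = √2.3775 = 1.542%.
VaR = 2.576 × 1.542% = 3.972%; on $75,000,000 that is $2,979,000.

$2,980,000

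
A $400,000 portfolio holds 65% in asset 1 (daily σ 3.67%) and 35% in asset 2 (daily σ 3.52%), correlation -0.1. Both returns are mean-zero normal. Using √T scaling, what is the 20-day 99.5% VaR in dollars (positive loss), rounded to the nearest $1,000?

σ_p = √(0.65²·3.67² + 0.35²·3.52² + 2·-0.1·0.65·0.35·3.67·3.52) = 2.573%.
σ_{20d} = 2.573% × √20 = 11.507%.
z(99.5%) = 2.576.
VaR = 2.576 × 11.507% = 29.642%; on $400,000 that is $118,568.

$119,000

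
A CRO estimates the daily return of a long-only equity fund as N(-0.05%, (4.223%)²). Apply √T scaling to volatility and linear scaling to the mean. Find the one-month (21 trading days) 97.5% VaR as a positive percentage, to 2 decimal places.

At 97.5%, z = 1.960.
σ_{21d} = 4.223% × √21 = 19.352%; μ_{21d} = 21 × -0.05% = -1.050%.
VaR = −(-1.050%) + 1.960 × 19.352% = 38.980%.

38.98%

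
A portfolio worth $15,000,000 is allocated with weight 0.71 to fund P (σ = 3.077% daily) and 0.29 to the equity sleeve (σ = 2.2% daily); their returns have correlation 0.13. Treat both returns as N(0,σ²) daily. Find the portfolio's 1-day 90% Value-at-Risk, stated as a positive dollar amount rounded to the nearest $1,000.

$453,000

σ_p² = 0.71²·3.077² + 0.29²·2.2² + 2·0.13·0.71·0.29·3.077·2.2 = 5.5422 (%²).
σ_p = √5.5422 = 2.354%.
At 90%, z = 1.282.
VaR = 1.282 × 2.354% = 3.018%; on $15,000,000 that is $452,700.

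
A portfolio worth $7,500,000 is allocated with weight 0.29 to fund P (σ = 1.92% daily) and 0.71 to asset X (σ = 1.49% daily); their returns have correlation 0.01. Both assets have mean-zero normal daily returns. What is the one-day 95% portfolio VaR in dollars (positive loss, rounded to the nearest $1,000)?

σ_p² = 0.29²·1.92² + 0.71²·1.49² + 2·0.01·0.29·0.71·1.92·1.49 = 1.4410 (%²).
σ_p = √1.4410 = 1.200%.
At 95%, z = 1.645.
VaR = 1.645 × 1.200% = 1.974%; on $7,500,000 that is $148,050.

$148,000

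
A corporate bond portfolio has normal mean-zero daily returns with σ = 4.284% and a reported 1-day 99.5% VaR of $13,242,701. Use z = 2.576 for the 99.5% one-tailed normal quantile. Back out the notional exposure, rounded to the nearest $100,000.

VaR as a fraction of value: z·σ = 2.576 × 4.284% = 11.0356%.
Position = $13,242,701 / 0.110356 = $120,000,002.

$120,000,000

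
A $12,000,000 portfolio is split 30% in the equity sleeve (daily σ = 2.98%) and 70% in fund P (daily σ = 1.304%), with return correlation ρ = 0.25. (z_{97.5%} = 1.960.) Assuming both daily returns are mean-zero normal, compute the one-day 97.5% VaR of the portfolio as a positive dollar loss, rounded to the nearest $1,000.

$336,000

σ_p² = 0.3²·2.98² + 0.7²·1.304² + 2·0.25·0.3·0.7·2.98·1.304 = 2.0405 (%²).
σ_p = √2.0405 = 1.428%.
VaR = 1.960 × 1.428% = 2.799%; on $12,000,000 that is $335,880.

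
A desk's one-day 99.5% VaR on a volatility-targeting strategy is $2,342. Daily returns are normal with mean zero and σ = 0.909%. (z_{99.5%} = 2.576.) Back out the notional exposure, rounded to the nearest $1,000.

$100,000

VaR as a fraction of value: z·σ = 2.576 × 0.909% = 2.34158%.
Position = $2,342 / 0.0234158 = $100,018.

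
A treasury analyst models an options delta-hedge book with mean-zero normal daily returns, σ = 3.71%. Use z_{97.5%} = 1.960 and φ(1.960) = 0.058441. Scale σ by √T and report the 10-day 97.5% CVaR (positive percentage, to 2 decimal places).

σ_{10d} = 3.71% × √10 = 11.732%.
ES multiplier = φ(z)/(1−α) = 0.058441/0.025 = 2.338.
ES = 11.732% × 2.338 = 27.429%.

27.43%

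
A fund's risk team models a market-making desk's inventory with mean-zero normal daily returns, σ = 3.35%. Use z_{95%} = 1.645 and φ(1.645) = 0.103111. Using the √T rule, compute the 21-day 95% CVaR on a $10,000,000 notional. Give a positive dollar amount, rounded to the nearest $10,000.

$3,170,000

σ_{21d} = 3.35% × √21 = 15.352%.
ES multiplier = φ(z)/(1−α) = 0.103111/0.05 = 2.062.
ES = 15.352% × 2.062 = 31.656%; on $10,000,000: $3,165,600.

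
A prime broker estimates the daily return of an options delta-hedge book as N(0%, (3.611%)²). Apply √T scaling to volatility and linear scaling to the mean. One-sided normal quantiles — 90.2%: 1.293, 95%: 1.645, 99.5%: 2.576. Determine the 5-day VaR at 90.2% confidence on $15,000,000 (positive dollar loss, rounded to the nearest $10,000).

σ_{5d} = 3.611% × √5 = 8.074%.
VaR = 1.293 × 8.074% = 10.440%.
On $15,000,000: 0.10440 × $15,000,000 = $1,566,000.

$1,570,000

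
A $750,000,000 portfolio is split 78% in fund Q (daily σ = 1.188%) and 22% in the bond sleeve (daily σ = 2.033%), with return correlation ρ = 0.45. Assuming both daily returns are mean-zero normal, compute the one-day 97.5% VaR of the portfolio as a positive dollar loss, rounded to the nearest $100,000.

σ_p² = 0.78²·1.188² + 0.22²·2.033² + 2·0.45·0.78·0.22·1.188·2.033 = 1.4317 (%²).
σ_p = √1.4317 = 1.197%.
At 97.5%, z = 1.960.
VaR = 1.960 × 1.197% = 2.346%; on $750,000,000 that is $17,595,000.

$17,600,000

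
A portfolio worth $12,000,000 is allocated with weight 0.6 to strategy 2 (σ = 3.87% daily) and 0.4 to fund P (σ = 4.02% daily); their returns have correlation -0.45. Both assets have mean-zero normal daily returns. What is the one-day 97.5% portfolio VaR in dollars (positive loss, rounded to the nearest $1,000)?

$505,000

σ_p² = 0.6²·3.87² + 0.4²·4.02² + 2·-0.45·0.6·0.4·3.87·4.02 = 4.6169 (%²).
σ_p = √4.6169 = 2.149%.
At 97.5%, z = 1.960.
VaR = 1.960 × 2.149% = 4.212%; on $12,000,000 that is $505,440.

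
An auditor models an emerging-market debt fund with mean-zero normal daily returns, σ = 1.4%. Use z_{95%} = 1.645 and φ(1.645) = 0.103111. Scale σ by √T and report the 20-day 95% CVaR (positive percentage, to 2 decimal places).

σ_{20d} = 1.4% × √20 = 6.261%.
ES multiplier = φ(z)/(1−α) = 0.103111/0.05 = 2.062.
ES = 6.261% × 2.062 = 12.910%.

12.91%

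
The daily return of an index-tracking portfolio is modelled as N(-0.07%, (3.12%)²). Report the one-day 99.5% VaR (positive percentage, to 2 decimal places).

At 99.5% one-sided, z = 2.576.
VaR = −μ + z·σ = −(-0.07%) + 2.576 × 3.12% = 8.107%.

8.11%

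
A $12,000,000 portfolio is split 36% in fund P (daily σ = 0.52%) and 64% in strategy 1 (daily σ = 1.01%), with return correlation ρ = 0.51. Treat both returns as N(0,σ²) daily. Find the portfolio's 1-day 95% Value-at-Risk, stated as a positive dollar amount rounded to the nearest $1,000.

σ_p² = 0.36²·0.52² + 0.64²·1.01² + 2·0.51·0.36·0.64·0.52·1.01 = 0.5763 (%²).
σ_p = √0.5763 = 0.759%.
At 95%, z = 1.645.
VaR = 1.645 × 0.759% = 1.249%; on $12,000,000 that is $149,880.

$150,000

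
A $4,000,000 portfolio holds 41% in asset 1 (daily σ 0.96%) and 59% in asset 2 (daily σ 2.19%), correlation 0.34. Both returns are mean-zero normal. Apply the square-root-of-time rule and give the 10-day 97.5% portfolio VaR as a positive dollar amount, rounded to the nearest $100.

$365,200

σ_p = √(0.41²·0.96² + 0.59²·2.19² + 2·0.34·0.41·0.59·0.96·2.19) = 1.473%.
σ_{10d} = 1.473% × √10 = 4.658%.
z(97.5%) = 1.960.
VaR = 1.960 × 4.658% = 9.130%; on $4,000,000 that is $365,200.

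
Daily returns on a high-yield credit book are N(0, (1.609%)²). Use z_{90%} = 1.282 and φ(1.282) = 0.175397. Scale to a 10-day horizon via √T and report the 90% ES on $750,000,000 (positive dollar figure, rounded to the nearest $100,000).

σ_{10d} = 1.609% × √10 = 5.088%.
ES multiplier = φ(z)/(1−α) = 0.175397/0.1 = 1.754.
ES = 5.088% × 1.754 = 8.924%; on $750,000,000: $66,930,000.

$66,900,000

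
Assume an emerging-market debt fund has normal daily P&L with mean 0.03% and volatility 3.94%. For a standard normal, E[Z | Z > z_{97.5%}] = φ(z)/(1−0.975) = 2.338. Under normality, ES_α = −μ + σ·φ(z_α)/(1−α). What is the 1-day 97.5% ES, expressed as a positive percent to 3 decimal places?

9.182%

ES = −(0.03%) + 3.94% × 2.338 = 9.182%.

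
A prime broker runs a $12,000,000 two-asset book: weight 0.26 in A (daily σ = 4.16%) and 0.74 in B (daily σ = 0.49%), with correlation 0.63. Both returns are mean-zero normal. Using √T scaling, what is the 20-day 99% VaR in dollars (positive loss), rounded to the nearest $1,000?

σ_p = √(0.26²·4.16² + 0.74²·0.49² + 2·0.63·0.26·0.74·4.16·0.49) = 1.340%.
σ_{20d} = 1.340% × √20 = 5.993%.
z(99%) = 2.326.
VaR = 2.326 × 5.993% = 13.940%; on $12,000,000 that is $1,672,800.

$1,673,000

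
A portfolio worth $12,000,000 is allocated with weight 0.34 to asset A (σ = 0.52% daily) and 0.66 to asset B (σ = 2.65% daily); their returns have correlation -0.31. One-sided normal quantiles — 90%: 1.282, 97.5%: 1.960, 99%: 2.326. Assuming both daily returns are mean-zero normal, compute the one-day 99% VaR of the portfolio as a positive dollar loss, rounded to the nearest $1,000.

σ_p² = 0.34²·0.52² + 0.66²·2.65² + 2·-0.31·0.34·0.66·0.52·2.65 = 2.8985 (%²).
σ_p = √2.8985 = 1.703%.
VaR = 2.326 × 1.703% = 3.961%; on $12,000,000 that is $475,320.

$475,000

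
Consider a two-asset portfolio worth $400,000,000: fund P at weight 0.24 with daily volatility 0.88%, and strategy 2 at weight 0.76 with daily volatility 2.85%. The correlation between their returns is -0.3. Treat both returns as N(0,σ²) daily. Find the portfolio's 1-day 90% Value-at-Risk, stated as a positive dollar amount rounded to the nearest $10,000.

σ_p² = 0.24²·0.88² + 0.76²·2.85² + 2·-0.3·0.24·0.76·0.88·2.85 = 4.4617 (%²).
σ_p = √4.4617 = 2.112%.
At 90%, z = 1.282.
VaR = 1.282 × 2.112% = 2.708%; on $400,000,000 that is $10,832,000.

$10,830,000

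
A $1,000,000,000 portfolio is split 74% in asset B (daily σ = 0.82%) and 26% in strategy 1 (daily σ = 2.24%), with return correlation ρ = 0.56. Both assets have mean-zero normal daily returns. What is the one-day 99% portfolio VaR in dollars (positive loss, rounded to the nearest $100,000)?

σ_p² = 0.74²·0.82² + 0.26²·2.24² + 2·0.56·0.74·0.26·0.82·2.24 = 1.1032 (%²).
σ_p = √1.1032 = 1.050%.
At 99%, z = 2.326.
VaR = 2.326 × 1.050% = 2.442%; on $1,000,000,000 that is $24,420,000.

$24,400,000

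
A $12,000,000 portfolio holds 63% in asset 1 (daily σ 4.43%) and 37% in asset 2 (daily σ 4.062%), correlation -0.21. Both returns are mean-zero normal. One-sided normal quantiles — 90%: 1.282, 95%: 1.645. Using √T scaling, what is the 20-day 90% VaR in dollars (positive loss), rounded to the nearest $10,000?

σ_p = √(0.63²·4.43² + 0.37²·4.062² + 2·-0.21·0.63·0.37·4.43·4.062) = 2.879%.
σ_{20d} = 2.879% × √20 = 12.875%.
VaR = 1.282 × 12.875% = 16.506%; on $12,000,000 that is $1,980,720.

$1,980,000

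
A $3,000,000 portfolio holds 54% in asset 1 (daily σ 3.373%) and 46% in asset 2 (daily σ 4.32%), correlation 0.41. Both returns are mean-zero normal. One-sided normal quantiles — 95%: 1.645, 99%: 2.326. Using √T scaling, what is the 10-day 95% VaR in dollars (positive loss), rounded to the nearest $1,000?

$499,000

σ_p = √(0.54²·3.373² + 0.46²·4.32² + 2·0.41·0.54·0.46·3.373·4.32) = 3.199%.
σ_{10d} = 3.199% × √10 = 10.116%.
VaR = 1.645 × 10.116% = 16.641%; on $3,000,000 that is $499,230.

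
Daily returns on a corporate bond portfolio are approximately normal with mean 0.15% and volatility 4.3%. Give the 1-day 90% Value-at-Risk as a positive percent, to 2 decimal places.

5.36%

At 90% one-sided, z = 1.282.
VaR = −μ + z·σ = −(0.15%) + 1.282 × 4.3% = 5.363%.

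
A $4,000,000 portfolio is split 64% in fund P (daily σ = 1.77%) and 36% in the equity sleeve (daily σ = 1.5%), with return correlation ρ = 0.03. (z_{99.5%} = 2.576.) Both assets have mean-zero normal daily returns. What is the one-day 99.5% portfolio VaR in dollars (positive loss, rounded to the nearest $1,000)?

σ_p² = 0.64²·1.77² + 0.36²·1.5² + 2·0.03·0.64·0.36·1.77·1.5 = 1.6115 (%²).
σ_p = √1.6115 = 1.269%.
VaR = 2.576 × 1.269% = 3.269%; on $4,000,000 that is $130,760.

$131,000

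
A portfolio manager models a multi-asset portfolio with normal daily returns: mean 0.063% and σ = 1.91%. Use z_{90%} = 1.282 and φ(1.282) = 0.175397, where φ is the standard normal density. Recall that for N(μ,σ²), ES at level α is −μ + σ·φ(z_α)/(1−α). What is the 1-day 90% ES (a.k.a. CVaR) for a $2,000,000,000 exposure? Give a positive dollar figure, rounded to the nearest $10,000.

Tail multiplier: φ(z)/(1−α) = 0.175397 / 0.1 = 1.754.
ES = −(0.063%) + 1.91% × 1.754 = 3.287%.
On $2,000,000,000: 0.03287 × $2,000,000,000 = $65,740,000.

$65,740,000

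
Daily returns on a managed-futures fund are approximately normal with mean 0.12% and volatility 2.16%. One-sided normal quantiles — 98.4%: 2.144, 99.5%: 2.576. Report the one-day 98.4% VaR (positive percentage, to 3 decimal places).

VaR = −μ + z·σ = −(0.12%) + 2.144 × 2.16% = 4.511%.

4.511%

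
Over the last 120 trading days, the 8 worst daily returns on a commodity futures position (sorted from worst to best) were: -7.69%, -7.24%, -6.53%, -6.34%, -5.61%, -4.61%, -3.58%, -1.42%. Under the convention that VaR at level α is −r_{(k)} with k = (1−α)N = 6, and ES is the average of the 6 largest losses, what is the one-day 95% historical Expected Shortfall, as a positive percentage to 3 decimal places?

The 6 worst returns sum to -38.02%.
ES = −(-38.02%) / 6 = 6.3366…% ≈ 6.337%.

6.337%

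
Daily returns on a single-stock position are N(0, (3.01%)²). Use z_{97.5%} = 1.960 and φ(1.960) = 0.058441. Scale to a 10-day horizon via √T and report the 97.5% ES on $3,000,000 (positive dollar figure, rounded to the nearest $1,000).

$668,000

σ_{10d} = 3.01% × √10 = 9.518%.
ES multiplier = φ(z)/(1−α) = 0.058441/0.025 = 2.338.
ES = 9.518% × 2.338 = 22.253%; on $3,000,000: $667,590.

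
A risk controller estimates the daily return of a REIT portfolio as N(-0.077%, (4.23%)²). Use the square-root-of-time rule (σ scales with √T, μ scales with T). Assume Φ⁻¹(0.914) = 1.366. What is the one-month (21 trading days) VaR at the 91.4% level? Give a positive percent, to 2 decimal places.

σ_{21d} = 4.23% × √21 = 19.384%; μ_{21d} = 21 × -0.077% = -1.617%.
VaR = −(-1.617%) + 1.366 × 19.384% = 28.096%.

28.10%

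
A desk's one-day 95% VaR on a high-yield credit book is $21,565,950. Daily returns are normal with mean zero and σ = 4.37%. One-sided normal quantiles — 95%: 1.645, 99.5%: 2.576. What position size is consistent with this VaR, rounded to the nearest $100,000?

VaR as a fraction of value: z·σ = 1.645 × 4.37% = 7.18865%.
Position = $21,565,950 / 0.0718865 = $300,000,000.

$300,000,000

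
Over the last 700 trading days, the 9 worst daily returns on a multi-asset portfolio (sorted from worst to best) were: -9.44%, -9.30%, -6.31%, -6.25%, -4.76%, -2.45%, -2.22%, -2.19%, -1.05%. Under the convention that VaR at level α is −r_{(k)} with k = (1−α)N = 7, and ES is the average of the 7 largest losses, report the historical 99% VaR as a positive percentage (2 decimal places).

2.22%

k = 7; the 7th lowest return is -2.22%, so VaR = 2.22%.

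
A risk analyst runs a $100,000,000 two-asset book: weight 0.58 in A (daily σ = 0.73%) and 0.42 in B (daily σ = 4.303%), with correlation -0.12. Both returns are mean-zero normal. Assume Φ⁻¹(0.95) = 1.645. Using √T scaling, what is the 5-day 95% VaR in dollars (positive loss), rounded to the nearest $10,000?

σ_p = √(0.58²·0.73² + 0.42²·4.303² + 2·-0.12·0.58·0.42·0.73·4.303) = 1.806%.
σ_{5d} = 1.806% × √5 = 4.038%.
VaR = 1.645 × 4.038% = 6.643%; on $100,000,000 that is $6,643,000.

$6,640,000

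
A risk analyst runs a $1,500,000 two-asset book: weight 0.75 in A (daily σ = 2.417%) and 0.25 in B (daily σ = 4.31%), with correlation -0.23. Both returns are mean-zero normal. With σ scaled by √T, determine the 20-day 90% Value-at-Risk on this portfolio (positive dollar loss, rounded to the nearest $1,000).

$162,000

σ_p = √(0.75²·2.417² + 0.25²·4.31² + 2·-0.23·0.75·0.25·2.417·4.31) = 1.884%.
σ_{20d} = 1.884% × √20 = 8.426%.
z(90%) = 1.282.
VaR = 1.282 × 8.426% = 10.802%; on $1,500,000 that is $162,030.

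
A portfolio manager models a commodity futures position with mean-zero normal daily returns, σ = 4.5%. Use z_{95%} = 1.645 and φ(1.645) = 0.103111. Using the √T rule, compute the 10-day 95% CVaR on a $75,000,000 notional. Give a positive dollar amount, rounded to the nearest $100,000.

σ_{10d} = 4.5% × √10 = 14.230%.
ES multiplier = φ(z)/(1−α) = 0.103111/0.05 = 2.062.
ES = 14.230% × 2.062 = 29.342%; on $75,000,000: $22,006,500.

$22,000,000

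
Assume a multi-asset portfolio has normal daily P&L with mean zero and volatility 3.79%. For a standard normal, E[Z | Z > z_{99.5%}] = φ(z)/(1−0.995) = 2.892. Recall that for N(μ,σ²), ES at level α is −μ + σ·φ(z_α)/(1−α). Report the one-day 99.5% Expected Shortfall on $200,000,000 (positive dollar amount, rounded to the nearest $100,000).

ES = 3.79% × 2.892 = 10.961%.
On $200,000,000: 0.10961 × $200,000,000 = $21,922,000.

$21,900,000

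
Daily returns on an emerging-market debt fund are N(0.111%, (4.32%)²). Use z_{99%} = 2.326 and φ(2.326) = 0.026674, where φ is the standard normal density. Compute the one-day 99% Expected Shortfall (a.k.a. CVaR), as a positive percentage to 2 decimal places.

Tail multiplier: φ(z)/(1−α) = 0.026674 / 0.01 = 2.667.
ES = −(0.111%) + 4.32% × 2.667 = 11.410%.

11.41%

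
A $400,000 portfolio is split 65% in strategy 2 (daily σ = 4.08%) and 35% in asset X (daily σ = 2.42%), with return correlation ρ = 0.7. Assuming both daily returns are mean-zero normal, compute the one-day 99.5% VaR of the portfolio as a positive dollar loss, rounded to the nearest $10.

$34,010

σ_p² = 0.65²·4.08² + 0.35²·2.42² + 2·0.7·0.65·0.35·4.08·2.42 = 10.8953 (%²).
σ_p = √10.8953 = 3.301%.
At 99.5%, z = 2.576.
VaR = 2.576 × 3.301% = 8.503%; on $400,000 that is $34,012.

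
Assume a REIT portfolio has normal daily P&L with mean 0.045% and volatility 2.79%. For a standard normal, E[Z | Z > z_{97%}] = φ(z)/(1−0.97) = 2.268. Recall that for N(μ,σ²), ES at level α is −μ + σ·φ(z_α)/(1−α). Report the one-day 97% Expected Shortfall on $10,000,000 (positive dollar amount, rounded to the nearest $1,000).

ES = −(0.045%) + 2.79% × 2.268 = 6.283%.
On $10,000,000: 0.06283 × $10,000,000 = $628,300.

$628,000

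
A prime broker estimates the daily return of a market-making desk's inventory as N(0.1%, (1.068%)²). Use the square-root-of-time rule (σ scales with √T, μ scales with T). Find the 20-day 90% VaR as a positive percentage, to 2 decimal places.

4.12%

At 90%, z = 1.282.
σ_{20d} = 1.068% × √20 = 4.776%; μ_{20d} = 20 × 0.1% = 2.000%.
VaR = −(2.000%) + 1.282 × 4.776% = 4.123%.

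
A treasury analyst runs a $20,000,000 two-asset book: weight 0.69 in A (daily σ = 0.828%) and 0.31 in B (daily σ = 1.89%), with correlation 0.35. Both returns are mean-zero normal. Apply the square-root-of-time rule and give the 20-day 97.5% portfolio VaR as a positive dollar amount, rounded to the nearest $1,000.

$1,667,000

σ_p = √(0.69²·0.828² + 0.31²·1.89² + 2·0.35·0.69·0.31·0.828·1.89) = 0.951%.
σ_{20d} = 0.951% × √20 = 4.253%.
z(97.5%) = 1.960.
VaR = 1.960 × 4.253% = 8.336%; on $20,000,000 that is $1,667,200.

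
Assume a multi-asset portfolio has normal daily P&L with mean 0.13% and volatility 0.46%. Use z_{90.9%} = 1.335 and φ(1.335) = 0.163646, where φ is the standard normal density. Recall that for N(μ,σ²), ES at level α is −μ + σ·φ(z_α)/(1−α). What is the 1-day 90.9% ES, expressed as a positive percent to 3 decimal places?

Tail multiplier: φ(z)/(1−α) = 0.163646 / 0.091 = 1.798.
ES = −(0.13%) + 0.46% × 1.798 = 0.697%.

0.697%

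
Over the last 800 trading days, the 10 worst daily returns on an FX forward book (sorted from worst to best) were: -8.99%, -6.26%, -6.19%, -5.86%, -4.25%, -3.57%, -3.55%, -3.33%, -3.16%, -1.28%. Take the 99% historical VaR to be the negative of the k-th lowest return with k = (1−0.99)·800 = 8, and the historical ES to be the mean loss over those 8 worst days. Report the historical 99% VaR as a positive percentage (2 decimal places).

3.33%

k = 8; the 8th lowest return is -3.33%, so VaR = 3.33%.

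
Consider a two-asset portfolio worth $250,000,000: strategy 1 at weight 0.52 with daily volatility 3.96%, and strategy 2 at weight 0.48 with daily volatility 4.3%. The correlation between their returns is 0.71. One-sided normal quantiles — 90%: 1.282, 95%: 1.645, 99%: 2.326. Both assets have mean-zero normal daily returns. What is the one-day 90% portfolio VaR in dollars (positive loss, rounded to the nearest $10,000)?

σ_p² = 0.52²·3.96² + 0.48²·4.3² + 2·0.71·0.52·0.48·3.96·4.3 = 14.5357 (%²).
σ_p = √14.5357 = 3.813%.
VaR = 1.282 × 3.813% = 4.888%; on $250,000,000 that is $12,220,000.

$12,220,000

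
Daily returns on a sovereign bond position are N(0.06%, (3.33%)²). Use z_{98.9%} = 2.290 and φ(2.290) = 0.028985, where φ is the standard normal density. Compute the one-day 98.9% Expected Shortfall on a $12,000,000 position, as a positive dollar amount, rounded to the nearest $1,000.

$1,046,000

Tail multiplier: φ(z)/(1−α) = 0.028985 / 0.011 = 2.635.
ES = −(0.06%) + 3.33% × 2.635 = 8.715%.
On $12,000,000: 0.08715 × $12,000,000 = $1,045,800.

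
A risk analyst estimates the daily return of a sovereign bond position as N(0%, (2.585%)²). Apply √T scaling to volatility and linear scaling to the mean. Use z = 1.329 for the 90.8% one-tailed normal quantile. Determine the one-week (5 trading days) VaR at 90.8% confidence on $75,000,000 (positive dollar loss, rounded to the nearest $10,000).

$5,760,000

σ_{5d} = 2.585% × √5 = 5.780%.
VaR = 1.329 × 5.780% = 7.682%.
On $75,000,000: 0.07682 × $75,000,000 = $5,761,500.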